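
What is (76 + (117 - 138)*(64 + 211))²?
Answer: 32478601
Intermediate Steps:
(76 + (117 - 138)*(64 + 211))² = (76 - 21*275)² = (76 - 5775)² = (-5699)² = 32478601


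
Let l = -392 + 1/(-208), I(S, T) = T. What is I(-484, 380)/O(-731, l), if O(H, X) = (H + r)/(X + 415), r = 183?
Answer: -454385/28496 ≈ -15.946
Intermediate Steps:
l = -81537/208 (l = -392 - 1/208 = -81537/208 ≈ -392.00)
O(H, X) = (183 + H)/(415 + X) (O(H, X) = (H + 183)/(X + 415) = (183 + H)/(415 + X))
I(-484, 380)/O(-731, l) = 380/(((183 - 731)/(415 - 81537/208))) = 380/((-548/(4783/208))) = 380/(((208/4783)*(-548))) = 380/(-113984/4783) = 380*(-4783/113984) = -454385/28496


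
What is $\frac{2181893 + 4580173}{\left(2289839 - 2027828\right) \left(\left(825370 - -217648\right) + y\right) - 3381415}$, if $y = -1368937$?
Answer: $- \frac{3381033}{42698872262} \approx -7.9183 \cdot 10^{-5}$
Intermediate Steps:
$\frac{2181893 + 4580173}{\left(2289839 - 2027828\right) \left(\left(825370 - -217648\right) + y\right) - 3381415} = \frac{2181893 + 4580173}{\left(2289839 - 2027828\right) \left(\left(825370 - -217648\right) - 1368937\right) - 3381415} = \frac{6762066}{262011 \left(\left(825370 + 217648\right) - 1368937\right) - 3381415} = \frac{6762066}{262011 \left(1043018 - 1368937\right) - 3381415} = \frac{6762066}{262011 \left(-325919\right) - 3381415} = \frac{6762066}{-85394363109 - 3381415} = \frac{6762066}{-85397744524} = 6762066 \left(- \frac{1}{85397744524}\right) = - \frac{3381033}{42698872262}$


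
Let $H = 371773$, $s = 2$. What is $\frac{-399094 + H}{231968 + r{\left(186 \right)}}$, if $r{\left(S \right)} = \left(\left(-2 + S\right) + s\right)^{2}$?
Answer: $- \frac{27321}{266564} \approx -0.10249$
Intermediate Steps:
$r{\left(S \right)} = S^{2}$ ($r{\left(S \right)} = \left(\left(-2 + S\right) + 2\right)^{2} = S^{2}$)
$\frac{-399094 + H}{231968 + r{\left(186 \right)}} = \frac{-399094 + 371773}{231968 + 186^{2}} = - \frac{27321}{231968 + 34596} = - \frac{27321}{266564}$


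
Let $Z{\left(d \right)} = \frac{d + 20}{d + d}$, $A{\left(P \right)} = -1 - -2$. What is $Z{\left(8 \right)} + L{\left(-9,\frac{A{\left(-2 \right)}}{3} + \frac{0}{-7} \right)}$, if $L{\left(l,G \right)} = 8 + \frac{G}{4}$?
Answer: $\frac{59}{6} \approx 9.8333$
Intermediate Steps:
$A{\left(P \right)} = 1$ ($A{\left(P \right)} = -1 + 2 = 1$)
$L{\left(l,G \right)} = 8 + \frac{G}{4}$ ($L{\left(l,G \right)} = 8 + G \frac{1}{4} = 8 + \frac{G}{4}$)
$Z{\left(d \right)} = \frac{20 + d}{2 d}$
$Z{\left(8 \right)} + L{\left(-9,\frac{A{\left(-2 \right)}}{3} + \frac{0}{-7} \right)} = \frac{20 + 8}{2 \cdot 8} + \left(8 + \frac{1 \cdot \frac{1}{3} + \frac{0}{-7}}{4}\right) = \frac{1}{2} \cdot \frac{1}{8} \cdot 28 + \left(8 + \frac{1 \cdot \frac{1}{3} + 0 \left(- \frac{1}{7}\right)}{4}\right) = \frac{7}{4} + \left(8 + \frac{\frac{1}{3} + 0}{4}\right) = \frac{7}{4} + \left(8 + \frac{1}{4} \cdot \frac{1}{3}\right) = \frac{7}{4} + \left(8 + \frac{1}{12}\right) = \frac{7}{4} + \frac{97}{12} = \frac{59}{6}$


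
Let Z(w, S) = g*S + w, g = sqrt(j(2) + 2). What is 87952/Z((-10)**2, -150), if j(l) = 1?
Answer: -3824/25 - 5736*sqrt(3)/25 ≈ -550.36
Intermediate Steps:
g = sqrt(3) (g = sqrt(1 + 2) = sqrt(3) ≈ 1.7320)
Z(w, S) = w + S*sqrt(3) (Z(w, S) = sqrt(3)*S + w = S*sqrt(3) + w = w + S*sqrt(3))
87952/Z((-10)**2, -150) = 87952/((-10)**2 - 150*sqrt(3)) = 87952/(100 - 150*sqrt(3))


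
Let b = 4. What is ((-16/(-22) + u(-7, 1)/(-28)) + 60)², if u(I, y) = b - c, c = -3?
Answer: 7080921/1936 ≈ 3657.5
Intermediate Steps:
u(I, y) = 7 (u(I, y) = 4 - 1*(-3) = 4 + 3 = 7)
((-16/(-22) + u(-7, 1)/(-28)) + 60)² = ((-16/(-22) + 7/(-28)) + 60)² = ((-16*(-1/22) + 7*(-1/28)) + 60)² = ((8/11 - ¼) + 60)² = (21/44 + 60)² = (2661/44)² = 7080921/1936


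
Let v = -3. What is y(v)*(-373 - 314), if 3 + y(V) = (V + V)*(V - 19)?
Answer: -88623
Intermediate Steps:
y(V) = -3 + 2*V*(-19 + V) (y(V) = -3 + (V + V)*(V - 19) = -3 + (2*V)*(-19 + V) = -3 + 2*V*(-19 + V))
y(v)*(-373 - 314) = (-3 - 38*(-3) + 2*(-3)²)*(-373 - 314) = (-3 + 114 + 2*9)*(-687) = (-3 + 114 + 18)*(-687) = 129*(-687) = -88623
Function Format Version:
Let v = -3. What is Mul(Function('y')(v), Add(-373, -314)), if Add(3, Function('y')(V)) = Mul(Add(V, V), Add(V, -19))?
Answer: -88623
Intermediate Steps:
Function('y')(V) = Add(-3, Mul(2, V, Add(-19, V))) (Function('y')(V) = Add(-3, Mul(Add(V, V), Add(V, -19))) = Add(-3, Mul(Mul(2, V), Add(-19, V))) = Add(-3, Mul(2, V, Add(-19, V))))
Mul(Function('y')(v), Add(-373, -314)) = Mul(Add(-3, Mul(-38, -3), Mul(2, Pow(-3, 2))), Add(-373, -314)) = Mul(Add(-3, 114, Mul(2, 9)), -687) = Mul(Add(-3, 114, 18), -687) = Mul(129, -687) = -88623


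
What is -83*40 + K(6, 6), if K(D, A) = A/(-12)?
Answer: -6641/2 ≈ -3320.5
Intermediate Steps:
K(D, A) = -A/12 (K(D, A) = A*(-1/12) = -A/12)
-83*40 + K(6, 6) = -83*40 - 1/12*6 = -3320 - ½ = -6641/2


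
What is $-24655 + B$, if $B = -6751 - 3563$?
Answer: $-34969$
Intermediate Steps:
$B = -10314$ ($B = -6751 - 3563 = -10314$)
$-24655 + B = -24655 - 10314 = -34969$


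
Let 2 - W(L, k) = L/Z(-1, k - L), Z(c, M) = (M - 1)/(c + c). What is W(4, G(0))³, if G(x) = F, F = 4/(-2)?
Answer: 216/343 ≈ 0.62974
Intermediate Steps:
F = -2 (F = 4*(-½) = -2)
Z(c, M) = (-1 + M)/(2*c) (Z(c, M) = (-1 + M)/((2*c)) = (-1 + M)*(1/(2*c)) = (-1 + M)/(2*c))
G(x) = -2
W(L, k) = 2 - L/(½ + L/2 - k/2) (W(L, k) = 2 - L/((½)*(-1 + (k - L))/(-1)) = 2 - L/((½)*(-1)*(-1 + k - L)) = 2 - L/(½ + L/2 - k/2))
W(4, G(0))³ = (2*(1 - 1*(-2))/(1 + 4 - 1*(-2)))³ = (2*(1 + 2)/(1 + 4 + 2))³ = (2*3/7)³ = (2*(⅐)*3)³ = (6/7)³ = 216/343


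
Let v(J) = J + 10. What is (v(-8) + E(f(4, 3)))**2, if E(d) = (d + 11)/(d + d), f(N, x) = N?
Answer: 961/64 ≈ 15.016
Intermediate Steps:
v(J) = 10 + J
E(d) = (11 + d)/(2*d) (E(d) = (11 + d)/((2*d)) = (11 + d)*(1/(2*d)) = (11 + d)/(2*d))
(v(-8) + E(f(4, 3)))**2 = ((10 - 8) + (1/2)*(11 + 4)/4)**2 = (2 + (1/2)*(1/4)*15)**2 = (2 + 15/8)**2 = (31/8)**2 = 961/64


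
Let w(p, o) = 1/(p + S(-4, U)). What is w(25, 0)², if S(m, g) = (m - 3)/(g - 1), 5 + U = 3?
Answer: 9/6724 ≈ 0.0013385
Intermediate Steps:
U = -2 (U = -5 + 3 = -2)
S(m, g) = (-3 + m)/(-1 + g)
w(p, o) = 1/(7/3 + p) (w(p, o) = 1/(p + (-3 - 4)/(-1 - 2)) = 1/(p - 7/(-3)) = 1/(p - ⅓*(-7)) = 1/(p + 7/3) = 1/(7/3 + p))
w(25, 0)² = (3/(7 + 3*25))² = (3/(7 + 75))² = (3/82)² = 9/6724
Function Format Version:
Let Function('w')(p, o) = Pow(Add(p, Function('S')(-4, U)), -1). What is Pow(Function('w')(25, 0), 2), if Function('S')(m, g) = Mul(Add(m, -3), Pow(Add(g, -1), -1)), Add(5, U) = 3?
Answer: Rational(9, 6724) ≈ 0.0013385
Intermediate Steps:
U = -2 (U = Add(-5, 3) = -2)
Function('S')(m, g) = Mul(Pow(Add(-1, g), -1), Add(-3, m)) (Function('S')(m, g) = Mul(Add(-3, m), Pow(Add(-1, g), -1)) = Mul(Pow(Add(-1, g), -1), Add(-3, m)))
Function('w')(p, o) = Pow(Add(Rational(7, 3), p), -1) (Function('w')(p, o) = Pow(Add(p, Mul(Pow(Add(-1, -2), -1), Add(-3, -4))), -1) = Pow(Add(p, Mul(Pow(-3, -1), -7)), -1) = Pow(Add(p, Mul(Rational(-1, 3), -7)), -1) = Pow(Add(p, Rational(7, 3)), -1) = Pow(Add(Rational(7, 3), p), -1))
Pow(Function('w')(25, 0), 2) = Pow(Mul(3, Pow(Add(7, Mul(3, 25)), -1)), 2) = Pow(Mul(3, Pow(Add(7, 75), -1)), 2) = Pow(Mul(3, Pow(82, -1)), 2) = Pow(Mul(3, Rational(1, 82)), 2) = Pow(Rational(3, 82), 2) = Rational(9, 6724)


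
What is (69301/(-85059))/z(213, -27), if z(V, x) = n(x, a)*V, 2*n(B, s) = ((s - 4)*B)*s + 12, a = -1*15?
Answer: 138602/139197267261 ≈ 9.9572e-7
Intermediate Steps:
a = -15
n(B, s) = 6 + B*s*(-4 + s)/2 (n(B, s) = (((s - 4)*B)*s + 12)/2 = (((-4 + s)*B)*s + 12)/2 = ((B*(-4 + s))*s + 12)/2 = (B*s*(-4 + s) + 12)/2 = (12 + B*s*(-4 + s))/2 = 6 + B*s*(-4 + s)/2)
z(V, x) = V*(6 + 285*x/2) (z(V, x) = (6 + (½)*x*(-15)² - 2*x*(-15))*V = (6 + (½)*x*225 + 30*x)*V = (6 + 225*x/2 + 30*x)*V = (6 + 285*x/2)*V = V*(6 + 285*x/2))
(69301/(-85059))/z(213, -27) = (69301/(-85059))/(((3/2)*213*(4 + 95*(-27)))) = (69301*(-1/85059))/(((3/2)*213*(4 - 2565))) = -69301/(85059*((3/2)*213*(-2561))) = -69301/(85059*(-1636479/2)) = -69301/85059*(-2/1636479) = 138602/139197267261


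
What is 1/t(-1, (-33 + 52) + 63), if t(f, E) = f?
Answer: -1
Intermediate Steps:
1/t(-1, (-33 + 52) + 63) = 1/(-1) = -1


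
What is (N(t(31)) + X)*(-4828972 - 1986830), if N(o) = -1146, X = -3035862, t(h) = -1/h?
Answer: 20699645200416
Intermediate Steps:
(N(t(31)) + X)*(-4828972 - 1986830) = (-1146 - 3035862)*(-4828972 - 1986830) = -3037008*(-6815802) = 20699645200416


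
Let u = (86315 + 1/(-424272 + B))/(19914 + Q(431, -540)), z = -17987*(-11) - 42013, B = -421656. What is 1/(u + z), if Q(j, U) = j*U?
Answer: 180035472528/28057375164378313 ≈ 6.4167e-6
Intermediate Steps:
Q(j, U) = U*j
z = 155844 (z = 197857 - 42013 = 155844)
u = -73016275319/180035472528 (u = (86315 + 1/(-424272 - 421656))/(19914 - 540*431) = (86315 + 1/(-845928))/(19914 - 232740) = (86315 - 1/845928)/(-212826) = (73016275319/845928)*(-1/212826) = -73016275319/180035472528 ≈ -0.40557)
1/(u + z) = 1/(-73016275319/180035472528 + 155844) = 1/(28057375164378313/180035472528) = 180035472528/28057375164378313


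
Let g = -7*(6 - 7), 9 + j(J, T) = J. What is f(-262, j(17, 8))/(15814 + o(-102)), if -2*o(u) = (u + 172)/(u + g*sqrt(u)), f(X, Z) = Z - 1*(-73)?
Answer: 19729234638/3851885056777 - 19845*I*sqrt(102)/3851885056777 ≈ 0.005122 - 5.2033e-8*I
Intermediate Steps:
j(J, T) = -9 + J
g = 7 (g = -7*(-1) = 7)
f(X, Z) = 73 + Z (f(X, Z) = Z + 73 = 73 + Z)
o(u) = -(172 + u)/(2*(u + 7*sqrt(u))) (o(u) = -(u + 172)/(2*(u + 7*sqrt(u))) = -(172 + u)/(2*(u + 7*sqrt(u))))
f(-262, j(17, 8))/(15814 + o(-102)) = (73 + (-9 + 17))/(15814 + (-172 - 1*(-102))/(2*(-102 + 7*sqrt(-102)))) = (73 + 8)/(15814 + (-172 + 102)/(2*(-102 + 7*(I*sqrt(102))))) = 81/(15814 + (1/2)*(-70)/(-102 + 7*I*sqrt(102))) = 81/(15814 - 35/(-102 + 7*I*sqrt(102)))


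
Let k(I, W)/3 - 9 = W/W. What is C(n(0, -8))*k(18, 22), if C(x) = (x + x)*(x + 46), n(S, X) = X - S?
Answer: -18240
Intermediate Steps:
k(I, W) = 30 (k(I, W) = 27 + 3*(W/W) = 27 + 3*1 = 27 + 3 = 30)
C(x) = 2*x*(46 + x) (C(x) = (2*x)*(46 + x) = 2*x*(46 + x))
C(n(0, -8))*k(18, 22) = (2*(-8 - 1*0)*(46 + (-8 - 1*0)))*30 = (2*(-8 + 0)*(46 + (-8 + 0)))*30 = (2*(-8)*(46 - 8))*30 = (2*(-8)*38)*30 = -608*30 = -18240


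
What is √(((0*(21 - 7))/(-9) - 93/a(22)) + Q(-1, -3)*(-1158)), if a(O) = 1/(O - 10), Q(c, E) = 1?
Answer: I*√2274 ≈ 47.686*I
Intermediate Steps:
a(O) = 1/(-10 + O)
√(((0*(21 - 7))/(-9) - 93/a(22)) + Q(-1, -3)*(-1158)) = √(((0*(21 - 7))/(-9) - 93/(1/(-10 + 22))) + 1*(-1158)) = √(((0*14)*(-⅑) - 93/(1/12)) - 1158) = √((0*(-⅑) - 93/1/12) - 1158) = √((0 - 93*12) - 1158) = √((0 - 1116) - 1158) = √(-1116 - 1158) = √(-2274) = I*√2274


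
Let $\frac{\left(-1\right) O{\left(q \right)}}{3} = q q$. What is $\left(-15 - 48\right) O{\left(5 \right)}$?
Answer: $4725$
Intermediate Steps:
$O{\left(q \right)} = - 3 q^{2}$ ($O{\left(q \right)} = - 3 q q = - 3 q^{2}$)
$\left(-15 - 48\right) O{\left(5 \right)} = \left(-15 - 48\right) \left(- 3 \cdot 5^{2}\right) = - 63 \left(\left(-3\right) 25\right) = \left(-63\right) \left(-75\right) = 4725$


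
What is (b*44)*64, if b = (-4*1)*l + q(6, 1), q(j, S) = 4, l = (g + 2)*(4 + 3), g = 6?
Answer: -619520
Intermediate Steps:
l = 56 (l = (6 + 2)*(4 + 3) = 8*7 = 56)
b = -220 (b = -4*1*56 + 4 = -4*56 + 4 = -224 + 4 = -220)
(b*44)*64 = -220*44*64 = -9680*64 = -619520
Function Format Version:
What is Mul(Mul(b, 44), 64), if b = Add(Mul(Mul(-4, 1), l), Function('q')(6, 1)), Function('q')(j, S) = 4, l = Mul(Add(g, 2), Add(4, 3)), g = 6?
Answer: -619520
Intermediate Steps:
l = 56 (l = Mul(Add(6, 2), Add(4, 3)) = Mul(8, 7) = 56)
b = -220 (b = Add(Mul(Mul(-4, 1), 56), 4) = Add(Mul(-4, 56), 4) = Add(-224, 4) = -220)
Mul(Mul(b, 44), 64) = Mul(Mul(-220, 44), 64) = Mul(-9680, 64) = -619520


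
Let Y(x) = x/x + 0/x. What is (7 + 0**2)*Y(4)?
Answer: 7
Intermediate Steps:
Y(x) = 1 (Y(x) = 1 + 0 = 1)
(7 + 0**2)*Y(4) = (7 + 0**2)*1 = (7 + 0)*1 = 7*1 = 7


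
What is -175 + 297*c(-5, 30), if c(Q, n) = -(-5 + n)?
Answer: -7600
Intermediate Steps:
c(Q, n) = 5 - n
-175 + 297*c(-5, 30) = -175 + 297*(5 - 1*30) = -175 + 297*(5 - 30) = -175 + 297*(-25) = -175 - 7425 = -7600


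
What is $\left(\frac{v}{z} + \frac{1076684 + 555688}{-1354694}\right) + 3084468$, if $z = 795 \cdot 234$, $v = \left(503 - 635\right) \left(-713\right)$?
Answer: $\frac{64777341133026092}{21001143735} \approx 3.0845 \cdot 10^{6}$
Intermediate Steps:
$v = 94116$ ($v = \left(-132\right) \left(-713\right) = 94116$)
$z = 186030$
$\left(\frac{v}{z} + \frac{1076684 + 555688}{-1354694}\right) + 3084468 = \left(\frac{94116}{186030} + \frac{1076684 + 555688}{-1354694}\right) + 3084468 = \left(94116 \cdot \frac{1}{186030} + 1632372 \left(- \frac{1}{1354694}\right)\right) + 3084468 = \left(\frac{15686}{31005} - \frac{816186}{677347}\right) + 3084468 = - \frac{14680981888}{21001143735} + 3084468 = \frac{64777341133026092}{21001143735}$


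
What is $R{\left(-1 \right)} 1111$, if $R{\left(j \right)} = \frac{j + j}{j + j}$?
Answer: $1111$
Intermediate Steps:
$R{\left(j \right)} = 1$ ($R{\left(j \right)} = \frac{2 j}{2 j} = 2 j \frac{1}{2 j} = 1$)
$R{\left(-1 \right)} 1111 = 1 \cdot 1111 = 1111$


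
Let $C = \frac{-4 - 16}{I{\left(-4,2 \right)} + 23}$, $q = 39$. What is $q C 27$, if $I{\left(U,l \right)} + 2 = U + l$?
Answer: $- \frac{21060}{19} \approx -1108.4$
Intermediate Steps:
$I{\left(U,l \right)} = -2 + U + l$ ($I{\left(U,l \right)} = -2 + \left(U + l\right) = -2 + U + l$)
$C = - \frac{20}{19}$ ($C = \frac{-4 - 16}{\left(-2 - 4 + 2\right) + 23} = - \frac{20}{-4 + 23} = - \frac{20}{19} \approx -1.0526$)
$q C 27 = 39 \left(- \frac{20}{19}\right) 27 = \left(- \frac{780}{19}\right) 27 = - \frac{21060}{19}$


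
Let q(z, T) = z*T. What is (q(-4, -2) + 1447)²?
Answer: 2117025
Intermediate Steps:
q(z, T) = T*z
(q(-4, -2) + 1447)² = (-2*(-4) + 1447)² = (8 + 1447)² = 1455² = 2117025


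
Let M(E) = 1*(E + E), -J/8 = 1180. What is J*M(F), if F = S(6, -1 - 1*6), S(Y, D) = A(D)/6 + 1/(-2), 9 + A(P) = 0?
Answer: 37760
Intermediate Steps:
J = -9440 (J = -8*1180 = -9440)
A(P) = -9 (A(P) = -9 + 0 = -9)
S(Y, D) = -2 (S(Y, D) = -9/6 + 1/(-2) = -9*⅙ + 1*(-½) = -3/2 - ½ = -2)
F = -2
M(E) = 2*E (M(E) = 1*(2*E) = 2*E)
J*M(F) = -18880*(-2) = -9440*(-4) = 37760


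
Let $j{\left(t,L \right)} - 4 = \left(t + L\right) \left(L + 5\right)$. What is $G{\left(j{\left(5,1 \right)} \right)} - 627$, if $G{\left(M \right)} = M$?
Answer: $-587$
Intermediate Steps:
$j{\left(t,L \right)} = 4 + \left(5 + L\right) \left(L + t\right)$ ($j{\left(t,L \right)} = 4 + \left(t + L\right) \left(L + 5\right) = 4 + \left(L + t\right) \left(5 + L\right) = 4 + \left(5 + L\right) \left(L + t\right)$)
$G{\left(j{\left(5,1 \right)} \right)} - 627 = \left(4 + 1^{2} + 5 \cdot 1 + 5 \cdot 5 + 1 \cdot 5\right) - 627 = \left(4 + 1 + 5 + 25 + 5\right) - 627 = 40 - 627 = -587$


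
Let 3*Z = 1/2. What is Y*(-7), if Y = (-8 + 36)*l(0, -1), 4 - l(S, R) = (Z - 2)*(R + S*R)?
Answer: -1274/3 ≈ -424.67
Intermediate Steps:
Z = ⅙ (Z = (⅓)/2 = (⅓)*(½) = ⅙ ≈ 0.16667)
l(S, R) = 4 + 11*R/6 + 11*R*S/6 (l(S, R) = 4 - (⅙ - 2)*(R + S*R) = 4 - (-11)*(R + R*S)/6 = 4 - (-11*R/6 - 11*R*S/6) = 4 + (11*R/6 + 11*R*S/6) = 4 + 11*R/6 + 11*R*S/6)
Y = 182/3 (Y = (-8 + 36)*(4 + (11/6)*(-1) + (11/6)*(-1)*0) = 28*(4 - 11/6 + 0) = 28*(13/6) = 182/3 ≈ 60.667)
Y*(-7) = (182/3)*(-7) = -1274/3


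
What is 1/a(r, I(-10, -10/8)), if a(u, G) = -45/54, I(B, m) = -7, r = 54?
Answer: -6/5 ≈ -1.2000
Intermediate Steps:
a(u, G) = -⅚ (a(u, G) = -45*1/54 = -⅚)
1/a(r, I(-10, -10/8)) = 1/(-⅚) = -6/5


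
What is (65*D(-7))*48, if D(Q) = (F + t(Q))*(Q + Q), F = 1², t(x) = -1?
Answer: 0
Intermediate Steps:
F = 1
D(Q) = 0 (D(Q) = (1 - 1)*(Q + Q) = 0*(2*Q) = 0)
(65*D(-7))*48 = (65*0)*48 = 0*48 = 0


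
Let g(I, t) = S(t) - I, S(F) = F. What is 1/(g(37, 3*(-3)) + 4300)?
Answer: 1/4254 ≈ 0.00023507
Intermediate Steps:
g(I, t) = t - I
1/(g(37, 3*(-3)) + 4300) = 1/((3*(-3) - 1*37) + 4300) = 1/((-9 - 37) + 4300) = 1/(-46 + 4300) = 1/4254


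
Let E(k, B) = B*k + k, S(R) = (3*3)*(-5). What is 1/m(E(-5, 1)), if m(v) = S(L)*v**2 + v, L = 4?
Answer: -1/4510 ≈ -0.00022173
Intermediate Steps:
S(R) = -45 (S(R) = 9*(-5) = -45)
E(k, B) = k + B*k
m(v) = v - 45*v**2 (m(v) = -45*v**2 + v = v - 45*v**2)
1/m(E(-5, 1)) = 1/((-5*(1 + 1))*(1 - (-225)*(1 + 1))) = 1/((-5*2)*(1 - (-225)*2)) = 1/(-10*(1 - 45*(-10))) = 1/(-10*(1 + 450)) = 1/(-10*451) = 1/(-4510) = -1/4510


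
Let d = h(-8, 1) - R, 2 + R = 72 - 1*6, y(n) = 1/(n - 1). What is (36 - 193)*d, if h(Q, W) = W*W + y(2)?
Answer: 9734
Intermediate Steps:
y(n) = 1/(-1 + n)
R = 64 (R = -2 + (72 - 1*6) = -2 + (72 - 6) = -2 + 66 = 64)
h(Q, W) = 1 + W² (h(Q, W) = W*W + 1/(-1 + 2) = W² + 1/1 = W² + 1 = 1 + W²)
d = -62 (d = (1 + 1²) - 1*64 = (1 + 1) - 64 = 2 - 64 = -62)
(36 - 193)*d = (36 - 193)*(-62) = -157*(-62) = 9734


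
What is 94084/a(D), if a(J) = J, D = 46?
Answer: 47042/23 ≈ 2045.3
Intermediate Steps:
94084/a(D) = 94084/46 = 94084*(1/46) = 47042/23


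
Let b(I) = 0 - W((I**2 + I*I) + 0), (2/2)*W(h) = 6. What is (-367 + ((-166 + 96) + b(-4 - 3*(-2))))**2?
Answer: 196249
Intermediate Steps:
W(h) = 6
b(I) = -6 (b(I) = 0 - 1*6 = 0 - 6 = -6)
(-367 + ((-166 + 96) + b(-4 - 3*(-2))))**2 = (-367 + ((-166 + 96) - 6))**2 = (-367 + (-70 - 6))**2 = (-367 - 76)**2 = (-443)**2 = 196249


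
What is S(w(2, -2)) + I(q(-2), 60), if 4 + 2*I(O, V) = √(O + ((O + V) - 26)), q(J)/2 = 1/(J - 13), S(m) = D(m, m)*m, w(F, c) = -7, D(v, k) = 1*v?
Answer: 47 + √7590/30 ≈ 49.904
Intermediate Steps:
D(v, k) = v
S(m) = m² (S(m) = m*m = m²)
q(J) = 2/(-13 + J) (q(J) = 2/(J - 13) = 2/(-13 + J))
I(O, V) = -2 + √(-26 + V + 2*O)/2 (I(O, V) = -2 + √(O + ((O + V) - 26))/2 = -2 + √(O + (-26 + O + V))/2 = -2 + √(-26 + V + 2*O)/2)
S(w(2, -2)) + I(q(-2), 60) = (-7)² + (-2 + √(-26 + 60 + 2*(2/(-13 - 2)))/2) = 49 + (-2 + √(-26 + 60 + 2*(2/(-15)))/2) = 49 + (-2 + √(-26 + 60 + 2*(2*(-1/15)))/2) = 49 + (-2 + √(-26 + 60 + 2*(-2/15))/2) = 49 + (-2 + √(-26 + 60 - 4/15)/2) = 49 + (-2 + √(506/15)/2) = 49 + (-2 + (√7590/15)/2) = 49 + (-2 + √7590/30) = 47 + √7590/30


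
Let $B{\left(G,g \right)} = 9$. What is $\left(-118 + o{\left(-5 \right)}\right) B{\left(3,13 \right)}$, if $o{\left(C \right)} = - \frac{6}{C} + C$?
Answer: $- \frac{5481}{5} \approx -1096.2$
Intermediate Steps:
$o{\left(C \right)} = C - \frac{6}{C}$
$\left(-118 + o{\left(-5 \right)}\right) B{\left(3,13 \right)} = \left(-118 - \left(5 + \frac{6}{-5}\right)\right) 9 = \left(-118 - \frac{19}{5}\right) 9 = \left(- \frac{609}{5}\right) 9 = - \frac{5481}{5}$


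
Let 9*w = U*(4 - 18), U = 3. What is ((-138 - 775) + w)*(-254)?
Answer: 699262/3 ≈ 2.3309e+5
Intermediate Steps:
w = -14/3 (w = (3*(4 - 18))/9 = (3*(-14))/9 = (1/9)*(-42) = -14/3 ≈ -4.6667)
((-138 - 775) + w)*(-254) = ((-138 - 775) - 14/3)*(-254) = (-913 - 14/3)*(-254) = -2753/3*(-254) = 699262/3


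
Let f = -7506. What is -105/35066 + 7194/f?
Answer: -42175489/43867566 ≈ -0.96143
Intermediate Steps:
-105/35066 + 7194/f = -105/35066 + 7194/(-7506) = -105*1/35066 + 7194*(-1/7506) = -105/35066 - 1199/1251 = -42175489/43867566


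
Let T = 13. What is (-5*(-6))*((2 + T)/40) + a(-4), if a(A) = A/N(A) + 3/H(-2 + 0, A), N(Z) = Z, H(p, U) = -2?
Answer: 43/4 ≈ 10.750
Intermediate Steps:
a(A) = -1/2 (a(A) = A/A + 3/(-2) = 1 + 3*(-1/2) = 1 - 3/2 = -1/2)
(-5*(-6))*((2 + T)/40) + a(-4) = (-5*(-6))*((2 + 13)/40) - 1/2 = 30*(15*(1/40)) - 1/2 = 30*(3/8) - 1/2 = 45/4 - 1/2 = 43/4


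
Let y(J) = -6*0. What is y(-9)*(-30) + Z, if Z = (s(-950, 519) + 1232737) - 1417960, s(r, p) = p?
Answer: -184704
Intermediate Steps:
y(J) = 0
Z = -184704 (Z = (519 + 1232737) - 1417960 = 1233256 - 1417960 = -184704)
y(-9)*(-30) + Z = 0*(-30) - 184704 = 0 - 184704 = -184704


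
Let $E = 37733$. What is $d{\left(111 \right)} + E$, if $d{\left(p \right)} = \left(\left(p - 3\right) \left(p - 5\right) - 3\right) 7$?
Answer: $117848$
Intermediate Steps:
$d{\left(p \right)} = -21 + 7 \left(-5 + p\right) \left(-3 + p\right)$ ($d{\left(p \right)} = \left(\left(-3 + p\right) \left(-5 + p\right) - 3\right) 7 = \left(\left(-5 + p\right) \left(-3 + p\right) - 3\right) 7 = \left(-3 + \left(-5 + p\right) \left(-3 + p\right)\right) 7 = -21 + 7 \left(-5 + p\right) \left(-3 + p\right)$)
$d{\left(111 \right)} + E = \left(84 - 6216 + 7 \cdot 111^{2}\right) + 37733 = \left(84 - 6216 + 7 \cdot 12321\right) + 37733 = \left(84 - 6216 + 86247\right) + 37733 = 80115 + 37733 = 117848$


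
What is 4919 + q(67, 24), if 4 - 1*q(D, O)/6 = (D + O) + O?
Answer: 4253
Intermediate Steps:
q(D, O) = 24 - 12*O - 6*D (q(D, O) = 24 - 6*((D + O) + O) = 24 - 6*(D + 2*O) = 24 + (-12*O - 6*D) = 24 - 12*O - 6*D)
4919 + q(67, 24) = 4919 + (24 - 12*24 - 6*67) = 4919 + (24 - 288 - 402) = 4919 - 666 = 4253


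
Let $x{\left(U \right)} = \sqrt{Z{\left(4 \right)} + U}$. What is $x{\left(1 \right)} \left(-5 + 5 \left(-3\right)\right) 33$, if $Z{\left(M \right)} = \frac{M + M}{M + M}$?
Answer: $- 660 \sqrt{2} \approx -933.38$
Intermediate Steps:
$Z{\left(M \right)} = 1$ ($Z{\left(M \right)} = \frac{2 M}{2 M} = 2 M \frac{1}{2 M} = 1$)
$x{\left(U \right)} = \sqrt{1 + U}$
$x{\left(1 \right)} \left(-5 + 5 \left(-3\right)\right) 33 = \sqrt{1 + 1} \left(-5 + 5 \left(-3\right)\right) 33 = \sqrt{2} \left(-5 - 15\right) 33 = \sqrt{2} \left(-20\right) 33 = - 20 \sqrt{2} \cdot 33 = - 660 \sqrt{2}$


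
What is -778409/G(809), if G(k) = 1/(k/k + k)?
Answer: -630511290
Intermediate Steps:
G(k) = 1/(1 + k)
-778409/G(809) = -778409/(1/(1 + 809)) = -778409/(1/810) = -778409/1/810 = -778409*810 = -630511290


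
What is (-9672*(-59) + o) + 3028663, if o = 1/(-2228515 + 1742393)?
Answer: 1749704261941/486122 ≈ 3.5993e+6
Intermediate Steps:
o = -1/486122 (o = 1/(-486122) = -1/486122 ≈ -2.0571e-6)
(-9672*(-59) + o) + 3028663 = (-9672*(-59) - 1/486122) + 3028663 = (570648 - 1/486122) + 3028663 = 277404547055/486122 + 3028663 = 1749704261941/486122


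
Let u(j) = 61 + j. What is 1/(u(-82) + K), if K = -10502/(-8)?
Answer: 4/5167 ≈ 0.00077414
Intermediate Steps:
K = 5251/4 (K = -10502*(-1/8) = 5251/4 ≈ 1312.8)
1/(u(-82) + K) = 1/((61 - 82) + 5251/4) = 1/(-21 + 5251/4) = 1/(5167/4) = 4/5167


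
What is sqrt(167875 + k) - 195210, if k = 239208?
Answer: -195210 + sqrt(407083) ≈ -1.9457e+5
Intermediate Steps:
sqrt(167875 + k) - 195210 = sqrt(167875 + 239208) - 195210 = sqrt(407083) - 195210 = -195210 + sqrt(407083)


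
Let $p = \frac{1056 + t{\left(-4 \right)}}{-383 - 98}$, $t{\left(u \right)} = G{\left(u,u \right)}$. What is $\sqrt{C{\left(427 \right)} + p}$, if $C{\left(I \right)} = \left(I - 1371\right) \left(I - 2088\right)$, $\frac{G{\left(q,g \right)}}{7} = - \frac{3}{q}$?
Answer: $\frac{\sqrt{1451079343051}}{962} \approx 1252.2$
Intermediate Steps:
$G{\left(q,g \right)} = - \frac{21}{q}$ ($G{\left(q,g \right)} = 7 \left(- \frac{3}{q}\right) = - \frac{21}{q}$)
$t{\left(u \right)} = - \frac{21}{u}$
$C{\left(I \right)} = \left(-2088 + I\right) \left(-1371 + I\right)$ ($C{\left(I \right)} = \left(-1371 + I\right) \left(-2088 + I\right) = \left(-2088 + I\right) \left(-1371 + I\right)$)
$p = - \frac{4245}{1924}$ ($p = \frac{1056 - \frac{21}{-4}}{-383 - 98} = \frac{1056 - - \frac{21}{4}}{-481} = \left(1056 + \frac{21}{4}\right) \left(- \frac{1}{481}\right) = \frac{4245}{4} \left(- \frac{1}{481}\right) = - \frac{4245}{1924} \approx -2.2063$)
$\sqrt{C{\left(427 \right)} + p} = \sqrt{\left(2862648 + 427^{2} - 1476993\right) - \frac{4245}{1924}} = \sqrt{\left(2862648 + 182329 - 1476993\right) - \frac{4245}{1924}} = \sqrt{1567984 - \frac{4245}{1924}} = \sqrt{\frac{3016796971}{1924}} = \frac{\sqrt{1451079343051}}{962}$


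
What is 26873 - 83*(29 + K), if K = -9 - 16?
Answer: 26541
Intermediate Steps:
K = -25
26873 - 83*(29 + K) = 26873 - 83*(29 - 25) = 26873 - 83*4 = 26873 - 1*332 = 26873 - 332 = 26541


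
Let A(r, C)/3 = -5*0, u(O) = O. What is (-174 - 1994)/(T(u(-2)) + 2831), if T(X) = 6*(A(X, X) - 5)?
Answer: -2168/2801 ≈ -0.77401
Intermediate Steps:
A(r, C) = 0 (A(r, C) = 3*(-5*0) = 3*0 = 0)
T(X) = -30 (T(X) = 6*(0 - 5) = 6*(-5) = -30)
(-174 - 1994)/(T(u(-2)) + 2831) = (-174 - 1994)/(-30 + 2831) = -2168/2801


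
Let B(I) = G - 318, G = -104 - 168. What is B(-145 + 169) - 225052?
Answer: -225642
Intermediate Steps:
G = -272
B(I) = -590 (B(I) = -272 - 318 = -590)
B(-145 + 169) - 225052 = -590 - 225052 = -225642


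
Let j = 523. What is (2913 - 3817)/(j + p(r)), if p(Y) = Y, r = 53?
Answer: -113/72 ≈ -1.5694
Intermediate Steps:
(2913 - 3817)/(j + p(r)) = (2913 - 3817)/(523 + 53) = -904/576 = -904*1/576 = -113/72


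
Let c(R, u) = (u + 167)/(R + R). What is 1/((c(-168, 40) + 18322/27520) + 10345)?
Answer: 96320/996435187 ≈ 9.6665e-5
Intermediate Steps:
c(R, u) = (167 + u)/(2*R) (c(R, u) = (167 + u)/((2*R)) = (167 + u)*(1/(2*R)) = (167 + u)/(2*R))
1/((c(-168, 40) + 18322/27520) + 10345) = 1/(((½)*(167 + 40)/(-168) + 18322/27520) + 10345) = 1/(((½)*(-1/168)*207 + 18322*(1/27520)) + 10345) = 1/((-69/112 + 9161/13760) + 10345) = 1/(4787/96320 + 10345) = 1/(996435187/96320) = 96320/996435187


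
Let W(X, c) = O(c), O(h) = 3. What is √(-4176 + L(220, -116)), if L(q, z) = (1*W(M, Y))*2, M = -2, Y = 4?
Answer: I*√4170 ≈ 64.576*I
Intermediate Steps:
W(X, c) = 3
L(q, z) = 6 (L(q, z) = (1*3)*2 = 3*2 = 6)
√(-4176 + L(220, -116)) = √(-4176 + 6) = √(-4170) = I*√4170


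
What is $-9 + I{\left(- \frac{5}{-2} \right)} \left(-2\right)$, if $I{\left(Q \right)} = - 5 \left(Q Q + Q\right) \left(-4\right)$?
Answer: $-359$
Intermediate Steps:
$I{\left(Q \right)} = 20 Q + 20 Q^{2}$ ($I{\left(Q \right)} = - 5 \left(Q^{2} + Q\right) \left(-4\right) = - 5 \left(Q + Q^{2}\right) \left(-4\right) = \left(- 5 Q - 5 Q^{2}\right) \left(-4\right) = 20 Q + 20 Q^{2}$)
$-9 + I{\left(- \frac{5}{-2} \right)} \left(-2\right) = -9 + 20 \left(- \frac{5}{-2}\right) \left(1 - \frac{5}{-2}\right) \left(-2\right) = -9 + 20 \left(\left(-5\right) \left(- \frac{1}{2}\right)\right) \left(1 - - \frac{5}{2}\right) \left(-2\right) = -9 + 20 \cdot \frac{5}{2} \left(1 + \frac{5}{2}\right) \left(-2\right) = -9 + 20 \cdot \frac{5}{2} \cdot \frac{7}{2} \left(-2\right) = -9 + 175 \left(-2\right) = -9 - 350 = -359$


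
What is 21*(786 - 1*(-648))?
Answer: 30114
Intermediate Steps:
21*(786 - 1*(-648)) = 21*(786 + 648) = 21*1434 = 30114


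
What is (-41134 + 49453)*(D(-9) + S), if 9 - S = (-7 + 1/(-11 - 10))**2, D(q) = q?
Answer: -60739792/147 ≈ -4.1320e+5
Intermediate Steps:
S = -17935/441 (S = 9 - (-7 + 1/(-11 - 10))**2 = 9 - (-7 + 1/(-21))**2 = 9 - (-7 - 1/21)**2 = 9 - (-148/21)**2 = 9 - 1*21904/441 = 9 - 21904/441 = -17935/441 ≈ -40.669)
(-41134 + 49453)*(D(-9) + S) = (-41134 + 49453)*(-9 - 17935/441) = 8319*(-21904/441) = -60739792/147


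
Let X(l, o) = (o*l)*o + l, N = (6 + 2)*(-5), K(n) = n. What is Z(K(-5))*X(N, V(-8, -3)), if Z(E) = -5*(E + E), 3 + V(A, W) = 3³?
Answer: -1154000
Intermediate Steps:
N = -40 (N = 8*(-5) = -40)
V(A, W) = 24 (V(A, W) = -3 + 3³ = -3 + 27 = 24)
X(l, o) = l + l*o² (X(l, o) = (l*o)*o + l = l*o² + l = l + l*o²)
Z(E) = -10*E
Z(K(-5))*X(N, V(-8, -3)) = (-10*(-5))*(-40*(1 + 24²)) = 50*(-40*(1 + 576)) = 50*(-40*577) = 50*(-23080) = -1154000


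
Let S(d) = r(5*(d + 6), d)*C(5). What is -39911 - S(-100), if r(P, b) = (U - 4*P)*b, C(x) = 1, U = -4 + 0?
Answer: 147689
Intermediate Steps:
U = -4
r(P, b) = b*(-4 - 4*P) (r(P, b) = (-4 - 4*P)*b = b*(-4 - 4*P))
S(d) = -4*d*(31 + 5*d) (S(d) = -4*d*(1 + 5*(d + 6))*1 = -4*d*(1 + 5*(6 + d))*1 = -4*d*(1 + (30 + 5*d))*1 = -4*d*(31 + 5*d)*1 = -4*d*(31 + 5*d))
-39911 - S(-100) = -39911 - (-4)*(-100)*(31 + 5*(-100)) = -39911 - (-4)*(-100)*(31 - 500) = -39911 - (-4)*(-100)*(-469) = -39911 - 1*(-187600) = -39911 + 187600 = 147689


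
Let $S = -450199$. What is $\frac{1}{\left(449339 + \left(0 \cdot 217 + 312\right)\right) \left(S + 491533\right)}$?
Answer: $\frac{1}{18585874434} \approx 5.3804 \cdot 10^{-11}$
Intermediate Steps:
$\frac{1}{\left(449339 + \left(0 \cdot 217 + 312\right)\right) \left(S + 491533\right)} = \frac{1}{\left(449339 + \left(0 \cdot 217 + 312\right)\right) \left(-450199 + 491533\right)} = \frac{1}{\left(449339 + \left(0 + 312\right)\right) 41334} = \frac{1}{\left(449339 + 312\right) 41334} = \frac{1}{449651 \cdot 41334} = \frac{1}{18585874434}$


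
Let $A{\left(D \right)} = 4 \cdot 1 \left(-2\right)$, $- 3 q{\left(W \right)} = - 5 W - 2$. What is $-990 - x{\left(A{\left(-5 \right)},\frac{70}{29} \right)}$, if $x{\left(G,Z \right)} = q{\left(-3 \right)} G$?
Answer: $- \frac{3074}{3} \approx -1024.7$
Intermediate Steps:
$q{\left(W \right)} = \frac{2}{3} + \frac{5 W}{3}$ ($q{\left(W \right)} = - \frac{- 5 W - 2}{3} = - \frac{-2 - 5 W}{3} = \frac{2}{3} + \frac{5 W}{3}$)
$A{\left(D \right)} = -8$ ($A{\left(D \right)} = 4 \left(-2\right) = -8$)
$x{\left(G,Z \right)} = - \frac{13 G}{3}$ ($x{\left(G,Z \right)} = \left(\frac{2}{3} + \frac{5}{3} \left(-3\right)\right) G = \left(\frac{2}{3} - 5\right) G = - \frac{13 G}{3}$)
$-990 - x{\left(A{\left(-5 \right)},\frac{70}{29} \right)} = -990 - \left(- \frac{13}{3}\right) \left(-8\right) = -990 - \frac{104}{3} = - \frac{3074}{3}$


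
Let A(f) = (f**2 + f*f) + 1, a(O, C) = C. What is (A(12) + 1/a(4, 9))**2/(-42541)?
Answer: -6770404/3445821 ≈ -1.9648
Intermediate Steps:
A(f) = 1 + 2*f**2 (A(f) = (f**2 + f**2) + 1 = 2*f**2 + 1 = 1 + 2*f**2)
(A(12) + 1/a(4, 9))**2/(-42541) = ((1 + 2*12**2) + 1/9)**2/(-42541) = ((1 + 2*144) + 1/9)**2*(-1/42541) = ((1 + 288) + 1/9)**2*(-1/42541) = (289 + 1/9)**2*(-1/42541) = (2602/9)**2*(-1/42541) = (6770404/81)*(-1/42541) = -6770404/3445821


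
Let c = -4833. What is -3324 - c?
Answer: 1509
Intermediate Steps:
-3324 - c = -3324 - 1*(-4833) = -3324 + 4833 = 1509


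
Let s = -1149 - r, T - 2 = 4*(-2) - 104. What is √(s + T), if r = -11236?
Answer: √9977 ≈ 99.885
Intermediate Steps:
T = -110 (T = 2 + (4*(-2) - 104) = 2 + (-8 - 104) = 2 - 112 = -110)
s = 10087 (s = -1149 - 1*(-11236) = -1149 + 11236 = 10087)
√(s + T) = √(10087 - 110) = √9977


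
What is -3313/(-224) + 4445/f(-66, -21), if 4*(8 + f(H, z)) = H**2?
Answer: 4577033/242144 ≈ 18.902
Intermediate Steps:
f(H, z) = -8 + H**2/4
-3313/(-224) + 4445/f(-66, -21) = -3313/(-224) + 4445/(-8 + (1/4)*(-66)**2) = -3313*(-1/224) + 4445/(-8 + (1/4)*4356) = 3313/224 + 4445/(-8 + 1089) = 3313/224 + 4445/1081 = 4577033/242144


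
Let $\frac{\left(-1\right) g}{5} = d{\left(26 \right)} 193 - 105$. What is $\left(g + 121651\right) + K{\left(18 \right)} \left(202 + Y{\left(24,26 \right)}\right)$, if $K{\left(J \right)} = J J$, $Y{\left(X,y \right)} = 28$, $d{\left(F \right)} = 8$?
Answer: $188976$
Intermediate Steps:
$K{\left(J \right)} = J^{2}$
$g = -7195$ ($g = - 5 \left(8 \cdot 193 - 105\right) = - 5 \left(1544 - 105\right) = \left(-5\right) 1439 = -7195$)
$\left(g + 121651\right) + K{\left(18 \right)} \left(202 + Y{\left(24,26 \right)}\right) = \left(-7195 + 121651\right) + 18^{2} \left(202 + 28\right) = 114456 + 324 \cdot 230 = 114456 + 74520 = 188976$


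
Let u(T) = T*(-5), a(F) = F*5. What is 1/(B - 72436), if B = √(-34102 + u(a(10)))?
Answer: -18109/1311752112 - I*√2147/1311752112 ≈ -1.3805e-5 - 3.5324e-8*I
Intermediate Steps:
a(F) = 5*F
u(T) = -5*T
B = 4*I*√2147 (B = √(-34102 - 25*10) = √(-34102 - 5*50) = √(-34102 - 250) = √(-34352) = 4*I*√2147 ≈ 185.34*I)
1/(B - 72436) = 1/(4*I*√2147 - 72436) = 1/(-72436 + 4*I*√2147)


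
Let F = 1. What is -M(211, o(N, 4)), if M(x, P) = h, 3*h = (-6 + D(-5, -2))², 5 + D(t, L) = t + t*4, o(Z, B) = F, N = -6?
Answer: -432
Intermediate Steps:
o(Z, B) = 1
D(t, L) = -5 + 5*t (D(t, L) = -5 + (t + t*4) = -5 + (t + 4*t) = -5 + 5*t)
h = 432 (h = (-6 + (-5 + 5*(-5)))²/3 = (-6 + (-5 - 25))²/3 = (-6 - 30)²/3 = (⅓)*(-36)² = (⅓)*1296 = 432)
M(x, P) = 432
-M(211, o(N, 4)) = -1*432 = -432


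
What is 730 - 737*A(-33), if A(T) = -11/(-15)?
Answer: 2843/15 ≈ 189.53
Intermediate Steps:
A(T) = 11/15 (A(T) = -11*(-1/15) = 11/15)
730 - 737*A(-33) = 730 - 737*11/15 = 730 - 8107/15 = 2843/15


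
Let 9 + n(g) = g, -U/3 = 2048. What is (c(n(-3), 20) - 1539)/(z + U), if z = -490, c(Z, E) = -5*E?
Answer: 1639/6634 ≈ 0.24706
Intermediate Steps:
U = -6144 (U = -3*2048 = -6144)
n(g) = -9 + g
(c(n(-3), 20) - 1539)/(z + U) = (-5*20 - 1539)/(-490 - 6144) = (-100 - 1539)/(-6634) = -1639*(-1/6634) = 1639/6634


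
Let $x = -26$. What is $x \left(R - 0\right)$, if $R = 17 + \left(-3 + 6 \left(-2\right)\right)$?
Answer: $-52$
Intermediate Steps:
$R = 2$ ($R = 17 - 15 = 2$)
$x \left(R - 0\right) = - 26 \left(2 - 0\right) = - 26 \left(2 + 0\right) = \left(-26\right) 2 = -52$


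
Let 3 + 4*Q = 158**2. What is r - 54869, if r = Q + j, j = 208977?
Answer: 641393/4 ≈ 1.6035e+5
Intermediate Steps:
Q = 24961/4 (Q = -3/4 + (1/4)*158**2 = -3/4 + (1/4)*24964 = -3/4 + 6241 = 24961/4 ≈ 6240.3)
r = 860869/4 (r = 24961/4 + 208977 = 860869/4 ≈ 2.1522e+5)
r - 54869 = 860869/4 - 54869 = 641393/4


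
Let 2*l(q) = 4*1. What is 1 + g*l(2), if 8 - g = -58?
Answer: 133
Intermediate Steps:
g = 66 (g = 8 - 1*(-58) = 8 + 58 = 66)
l(q) = 2 (l(q) = (4*1)/2 = (1/2)*4 = 2)
1 + g*l(2) = 1 + 66*2 = 1 + 132 = 133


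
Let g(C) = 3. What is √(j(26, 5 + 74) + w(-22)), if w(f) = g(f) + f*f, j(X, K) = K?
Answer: √566 ≈ 23.791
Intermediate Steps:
w(f) = 3 + f² (w(f) = 3 + f*f = 3 + f²)
√(j(26, 5 + 74) + w(-22)) = √((5 + 74) + (3 + (-22)²)) = √(79 + (3 + 484)) = √(79 + 487) = √566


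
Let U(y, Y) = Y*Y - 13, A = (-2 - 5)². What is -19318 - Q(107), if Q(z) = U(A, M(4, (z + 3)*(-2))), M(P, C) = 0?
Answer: -19305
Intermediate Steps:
A = 49 (A = (-7)² = 49)
U(y, Y) = -13 + Y² (U(y, Y) = Y² - 13 = -13 + Y²)
Q(z) = -13 (Q(z) = -13 + 0² = -13 + 0 = -13)
-19318 - Q(107) = -19318 - 1*(-13) = -19318 + 13 = -19305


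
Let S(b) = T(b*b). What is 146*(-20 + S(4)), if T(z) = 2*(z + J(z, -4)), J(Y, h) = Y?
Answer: 6424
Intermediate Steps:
T(z) = 4*z (T(z) = 2*(z + z) = 2*(2*z) = 4*z)
S(b) = 4*b² (S(b) = 4*(b*b) = 4*b²)
146*(-20 + S(4)) = 146*(-20 + 4*4²) = 146*(-20 + 4*16) = 146*(-20 + 64) = 146*44 = 6424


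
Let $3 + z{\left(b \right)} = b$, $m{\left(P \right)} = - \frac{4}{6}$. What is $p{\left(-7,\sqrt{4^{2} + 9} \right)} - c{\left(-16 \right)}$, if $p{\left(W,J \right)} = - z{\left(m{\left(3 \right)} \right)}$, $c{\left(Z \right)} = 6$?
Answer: $- \frac{7}{3} \approx -2.3333$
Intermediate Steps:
$m{\left(P \right)} = - \frac{2}{3}$ ($m{\left(P \right)} = \left(-4\right) \frac{1}{6} = - \frac{2}{3}$)
$z{\left(b \right)} = -3 + b$
$p{\left(W,J \right)} = \frac{11}{3}$ ($p{\left(W,J \right)} = - (-3 - \frac{2}{3}) = \left(-1\right) \left(- \frac{11}{3}\right) = \frac{11}{3}$)
$p{\left(-7,\sqrt{4^{2} + 9} \right)} - c{\left(-16 \right)} = \frac{11}{3} - 6 = - \frac{7}{3}$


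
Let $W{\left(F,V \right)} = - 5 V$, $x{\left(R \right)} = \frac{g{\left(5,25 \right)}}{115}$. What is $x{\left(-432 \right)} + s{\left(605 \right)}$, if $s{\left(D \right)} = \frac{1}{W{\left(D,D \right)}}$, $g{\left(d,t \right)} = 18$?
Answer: $\frac{10867}{69575} \approx 0.15619$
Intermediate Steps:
$x{\left(R \right)} = \frac{18}{115}$
$s{\left(D \right)} = - \frac{1}{5 D}$ ($s{\left(D \right)} = \frac{1}{\left(-5\right) D} = - \frac{1}{5 D}$)
$x{\left(-432 \right)} + s{\left(605 \right)} = \frac{18}{115} - \frac{1}{5 \cdot 605} = \frac{18}{115} - \frac{1}{3025} = \frac{10867}{69575}$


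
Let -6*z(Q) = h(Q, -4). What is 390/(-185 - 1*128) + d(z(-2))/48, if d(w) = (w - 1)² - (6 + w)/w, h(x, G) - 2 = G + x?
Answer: -196337/135216 ≈ -1.4520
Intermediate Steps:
h(x, G) = 2 + G + x (h(x, G) = 2 + (G + x) = 2 + G + x)
z(Q) = ⅓ - Q/6 (z(Q) = -(2 - 4 + Q)/6 = -(-2 + Q)/6 = ⅓ - Q/6)
d(w) = (-1 + w)² - (6 + w)/w
390/(-185 - 1*128) + d(z(-2))/48 = 390/(-185 - 1*128) + (-1 + (-1 + (⅓ - ⅙*(-2)))² - 6/(⅓ - ⅙*(-2)))/48 = 390/(-185 - 128) + (-1 + (-1 + (⅓ + ⅓))² - 6/(⅓ + ⅓))*(1/48) = 390/(-313) + (-1 + (-1 + ⅔)² - 6/⅔)*(1/48) = 390*(-1/313) + (-1 + (-⅓)² - 6*3/2)*(1/48) = -390/313 + (-1 + ⅑ - 9)*(1/48) = -390/313 - 89/9*1/48 = -390/313 - 89/432 = -196337/135216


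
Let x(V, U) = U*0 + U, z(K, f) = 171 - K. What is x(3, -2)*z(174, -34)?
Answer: 6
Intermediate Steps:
x(V, U) = U (x(V, U) = 0 + U = U)
x(3, -2)*z(174, -34) = -2*(171 - 1*174) = -2*(171 - 174) = -2*(-3) = 6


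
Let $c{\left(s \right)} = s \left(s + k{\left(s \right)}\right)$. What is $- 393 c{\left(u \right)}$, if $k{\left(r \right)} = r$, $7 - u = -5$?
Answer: $-113184$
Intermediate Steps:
$u = 12$ ($u = 7 - -5 = 7 + 5 = 12$)
$c{\left(s \right)} = 2 s^{2}$ ($c{\left(s \right)} = s \left(s + s\right) = s 2 s = 2 s^{2}$)
$- 393 c{\left(u \right)} = - 393 \cdot 2 \cdot 12^{2} = - 393 \cdot 2 \cdot 144 = \left(-393\right) 288 = -113184$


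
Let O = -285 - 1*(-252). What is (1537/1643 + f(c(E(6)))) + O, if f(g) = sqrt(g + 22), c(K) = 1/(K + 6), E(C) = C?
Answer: -994/31 + sqrt(795)/6 ≈ -27.365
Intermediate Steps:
c(K) = 1/(6 + K)
f(g) = sqrt(22 + g)
O = -33 (O = -285 + 252 = -33)
(1537/1643 + f(c(E(6)))) + O = (1537/1643 + sqrt(22 + 1/(6 + 6))) - 33 = (1537*(1/1643) + sqrt(22 + 1/12)) - 33 = (29/31 + sqrt(22 + 1/12)) - 33 = (29/31 + sqrt(265/12)) - 33 = (29/31 + sqrt(795)/6) - 33 = -994/31 + sqrt(795)/6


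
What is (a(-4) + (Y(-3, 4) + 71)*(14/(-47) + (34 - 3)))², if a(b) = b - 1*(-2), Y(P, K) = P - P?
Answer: 10477364881/2209 ≈ 4.7430e+6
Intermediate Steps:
Y(P, K) = 0
a(b) = 2 + b (a(b) = b + 2 = 2 + b)
(a(-4) + (Y(-3, 4) + 71)*(14/(-47) + (34 - 3)))² = ((2 - 4) + (0 + 71)*(14/(-47) + (34 - 3)))² = (-2 + 71*(14*(-1/47) + 31))² = (-2 + 71*(-14/47 + 31))² = (-2 + 71*(1443/47))² = (-2 + 102453/47)² = (102359/47)² = 10477364881/2209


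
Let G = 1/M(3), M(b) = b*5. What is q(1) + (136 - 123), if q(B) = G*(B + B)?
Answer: 197/15 ≈ 13.133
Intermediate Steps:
M(b) = 5*b
G = 1/15 (G = 1/(5*3) = 1/15 ≈ 0.066667)
q(B) = 2*B/15 (q(B) = (B + B)/15 = (2*B)/15 = 2*B/15)
q(1) + (136 - 123) = (2/15)*1 + (136 - 123) = 2/15 + 13 = 197/15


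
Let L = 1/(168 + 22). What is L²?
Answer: 1/36100 ≈ 2.7701e-5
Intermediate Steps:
L = 1/190 ≈ 0.0052632
L² = (1/190)² = 1/36100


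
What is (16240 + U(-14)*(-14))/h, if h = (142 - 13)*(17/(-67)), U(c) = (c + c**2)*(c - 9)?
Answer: -1671516/731 ≈ -2286.6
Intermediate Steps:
U(c) = (-9 + c)*(c + c**2) (U(c) = (c + c**2)*(-9 + c) = (-9 + c)*(c + c**2))
h = -2193/67 (h = 129*(17*(-1/67)) = 129*(-17/67) = -2193/67 ≈ -32.731)
(16240 + U(-14)*(-14))/h = (16240 - 14*(-9 + (-14)**2 - 8*(-14))*(-14))/(-2193/67) = (16240 - 14*(-9 + 196 + 112)*(-14))*(-67/2193) = (16240 - 14*299*(-14))*(-67/2193) = (16240 - 4186*(-14))*(-67/2193) = (16240 + 58604)*(-67/2193) = 74844*(-67/2193) = -1671516/731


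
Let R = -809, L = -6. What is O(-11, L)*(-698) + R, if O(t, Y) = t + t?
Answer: 14547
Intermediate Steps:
O(t, Y) = 2*t
O(-11, L)*(-698) + R = (2*(-11))*(-698) - 809 = -22*(-698) - 809 = 15356 - 809 = 14547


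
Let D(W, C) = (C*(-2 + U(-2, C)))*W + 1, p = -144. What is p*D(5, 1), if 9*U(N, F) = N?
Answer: 1456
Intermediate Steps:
U(N, F) = N/9
D(W, C) = 1 - 20*C*W/9 (D(W, C) = (C*(-2 + (⅑)*(-2)))*W + 1 = (C*(-2 - 2/9))*W + 1 = (C*(-20/9))*W + 1 = (-20*C/9)*W + 1 = -20*C*W/9 + 1 = 1 - 20*C*W/9)
p*D(5, 1) = -144*(1 - 20/9*1*5) = -144*(1 - 100/9) = -144*(-91/9) = 1456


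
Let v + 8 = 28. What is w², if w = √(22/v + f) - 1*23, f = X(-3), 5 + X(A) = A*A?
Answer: (230 - √510)²/100 ≈ 430.22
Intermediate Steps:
X(A) = -5 + A² (X(A) = -5 + A*A = -5 + A²)
f = 4 (f = -5 + (-3)² = -5 + 9 = 4)
v = 20 (v = -8 + 28 = 20)
w = -23 + √510/10 (w = √(22/20 + 4) - 1*23 = √(22*(1/20) + 4) - 23 = √(11/10 + 4) - 23 = √(51/10) - 23 = √510/10 - 23 = -23 + √510/10 ≈ -20.742)
w² = (-23 + √510/10)²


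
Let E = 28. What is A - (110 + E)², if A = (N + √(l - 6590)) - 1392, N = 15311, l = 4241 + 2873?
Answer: -5125 + 2*√131 ≈ -5102.1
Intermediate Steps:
l = 7114
A = 13919 + 2*√131 (A = (15311 + √(7114 - 6590)) - 1392 = (15311 + √524) - 1392 = (15311 + 2*√131) - 1392 = 13919 + 2*√131 ≈ 13942.)
A - (110 + E)² = (13919 + 2*√131) - (110 + 28)² = (13919 + 2*√131) - 1*138² = (13919 + 2*√131) - 1*19044 = (13919 + 2*√131) - 19044 = -5125 + 2*√131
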